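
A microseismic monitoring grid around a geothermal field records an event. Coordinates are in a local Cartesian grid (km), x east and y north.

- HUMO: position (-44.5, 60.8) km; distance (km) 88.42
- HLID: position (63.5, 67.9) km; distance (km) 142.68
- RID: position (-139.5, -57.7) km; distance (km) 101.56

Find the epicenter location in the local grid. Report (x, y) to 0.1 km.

(-42.5, -27.6)

Circle about each station: (x + 44.5)² + (y − 60.8)² = 88.42²; (x − 63.5)² + (y − 67.9)² = 142.68²; (x + 139.5)² + (y + 57.7)² = 101.56².
Subtracting pairs of circle equations eliminates x²+y² and gives linear equations (the radical axes):
216.0 x + 14.2 y = -9573.72
-190.0 x − 237.0 y = 14616.31
Solving the 2×2 system: x ≈ -42.5, y ≈ -27.6 km.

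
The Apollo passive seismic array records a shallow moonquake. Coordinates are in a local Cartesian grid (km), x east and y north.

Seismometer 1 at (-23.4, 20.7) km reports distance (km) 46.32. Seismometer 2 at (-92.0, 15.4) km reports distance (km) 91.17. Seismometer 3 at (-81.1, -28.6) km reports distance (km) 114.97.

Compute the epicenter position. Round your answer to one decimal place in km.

Circle about each station: (x + 23.4)² + (y − 20.7)² = 46.32²; (x + 92.0)² + (y − 15.4)² = 91.17²; (x + 81.1)² + (y + 28.6)² = 114.97².
Subtracting pairs of circle equations eliminates x²+y² and gives linear equations (the radical axes):
-137.2 x − 10.6 y = 1558.68
-115.4 x − 98.6 y = -4653.44
Solving the 2×2 system: x ≈ -16.5, y ≈ 66.5 km.

(-16.5, 66.5)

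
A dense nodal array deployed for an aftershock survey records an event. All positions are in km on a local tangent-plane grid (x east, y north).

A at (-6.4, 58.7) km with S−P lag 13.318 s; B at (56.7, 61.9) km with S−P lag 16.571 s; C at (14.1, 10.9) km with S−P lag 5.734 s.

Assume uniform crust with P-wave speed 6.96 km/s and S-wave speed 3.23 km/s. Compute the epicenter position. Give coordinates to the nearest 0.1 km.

(1.3, -21.2)

Distance from S−P lag: d = Δt · v_P v_S / (v_P − v_S) = Δt · (6.96·3.23)/(6.96−3.23) ≈ 6.0270·Δt.
So d_A = 80.27, d_B = 99.87, d_C = 34.56 km.
Circle about each station: (x + 6.4)² + (y − 58.7)² = 80.27²; (x − 56.7)² + (y − 61.9)² = 99.87²; (x − 14.1)² + (y − 10.9)² = 34.56².
Subtracting the A equation from the B and C equations removes the quadratic terms:
126.2 x + 6.4 y = 29.11
41.0 x − 95.6 y = 2079.85
Solving the 2×2 system: x ≈ 1.3, y ≈ -21.2 km.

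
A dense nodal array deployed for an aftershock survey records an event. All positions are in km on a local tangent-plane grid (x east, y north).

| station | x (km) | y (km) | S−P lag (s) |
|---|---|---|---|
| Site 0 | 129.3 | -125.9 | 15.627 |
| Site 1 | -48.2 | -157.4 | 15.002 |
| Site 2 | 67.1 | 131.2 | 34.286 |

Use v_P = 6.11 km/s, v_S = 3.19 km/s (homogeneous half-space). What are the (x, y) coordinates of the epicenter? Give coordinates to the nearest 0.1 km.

Distance from S−P lag: d = Δt · v_P v_S / (v_P − v_S) = Δt · (6.11·3.19)/(6.11−3.19) ≈ 6.6750·Δt.
So d_Site 0 = 104.31, d_Site 1 = 100.14, d_Site 2 = 228.86 km.
Circle about each station: (x − 129.3)² + (y + 125.9)² = 104.31²; (x + 48.2)² + (y + 157.4)² = 100.14²; (x − 67.1)² + (y − 131.2)² = 228.86².
Subtracting pairs of circle equations eliminates x²+y² and gives linear equations (the radical axes):
-355.0 x − 63.0 y = -4618.74
-124.4 x + 514.2 y = -52349.77
Solving the 2×2 system: x ≈ 29.8, y ≈ -94.6 km.

29.8 km east, -94.6 km north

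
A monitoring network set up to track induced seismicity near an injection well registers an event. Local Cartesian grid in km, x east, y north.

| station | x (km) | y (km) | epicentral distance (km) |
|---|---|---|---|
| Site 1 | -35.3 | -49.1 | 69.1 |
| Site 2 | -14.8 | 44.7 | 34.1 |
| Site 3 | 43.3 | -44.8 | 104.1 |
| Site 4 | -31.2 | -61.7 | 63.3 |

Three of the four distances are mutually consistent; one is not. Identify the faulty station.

Solve using three stations at a time. Using Site 1, Site 2, Site 3 (subtract circle equations pairwise → linear system) gives (x, y) ≈ (-38.2, 19.9).
Distances from that point to each station vs reported:
  Site 1: calculated 69.1 vs reported 69.1 → residual 0.0 km
  Site 2: calculated 34.1 vs reported 34.1 → residual 0.0 km
  Site 3: calculated 104.1 vs reported 104.1 → residual 0.0 km
  Site 4: calculated 81.9 vs reported 63.3 → residual 18.6 km
Site 1, Site 2, Site 3 are mutually consistent (residuals ≈ 0); Site 4 is off by 18.6 km.

Site 4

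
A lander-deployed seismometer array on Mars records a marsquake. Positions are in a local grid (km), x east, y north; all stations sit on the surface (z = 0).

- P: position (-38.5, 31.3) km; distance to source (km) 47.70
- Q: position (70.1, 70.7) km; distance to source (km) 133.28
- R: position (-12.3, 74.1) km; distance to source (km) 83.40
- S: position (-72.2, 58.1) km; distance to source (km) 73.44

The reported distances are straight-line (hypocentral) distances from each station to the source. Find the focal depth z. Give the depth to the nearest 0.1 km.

Each station gives a sphere (x−x_i)² + (y−y_i)² + z² = d_i² (stations at z=0).
Subtracting the P sphere from Q and R: z² cancels, leaving linear equations in x and y:
217.2 x + 78.8 y = -8037.71
52.4 x + 85.6 y = -1500.11
Solving: x ≈ -39.398, y ≈ 6.593 km (keep extra digits for the depth step; rounded: -39.4, 6.6).
Then from the P sphere: z² = 47.70² − (x + 38.5)² − (y − 31.3)² with x = -39.398, y = 6.593, so z ≈ 40.793 ≈ 40.8 km.

depth ≈ 40.8 km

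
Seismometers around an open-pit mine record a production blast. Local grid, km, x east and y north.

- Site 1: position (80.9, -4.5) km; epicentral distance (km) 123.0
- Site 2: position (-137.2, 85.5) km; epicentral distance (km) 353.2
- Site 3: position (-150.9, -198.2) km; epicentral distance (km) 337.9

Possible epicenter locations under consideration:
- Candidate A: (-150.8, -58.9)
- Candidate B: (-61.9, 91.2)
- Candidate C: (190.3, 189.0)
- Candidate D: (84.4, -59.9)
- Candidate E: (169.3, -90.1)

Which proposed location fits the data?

Candidate E

For each candidate, compare |candidate − station| to the reported distance:
Candidate A: residuals Site 1 115.0, Site 2 208.2, Site 3 198.6 → max 208.2 km
Candidate B: residuals Site 1 48.9, Site 2 277.7, Site 3 35.1 → max 277.7 km
Candidate C: residuals Site 1 99.3, Site 2 9.7, Site 3 178.2 → max 178.2 km
Candidate D: residuals Site 1 67.5, Site 2 88.2, Site 3 65.0 → max 88.2 km
Candidate E: residuals Site 1 0.1, Site 2 0.0, Site 3 0.1 → max 0.1 km
Only Candidate E has all residuals ≈ 0.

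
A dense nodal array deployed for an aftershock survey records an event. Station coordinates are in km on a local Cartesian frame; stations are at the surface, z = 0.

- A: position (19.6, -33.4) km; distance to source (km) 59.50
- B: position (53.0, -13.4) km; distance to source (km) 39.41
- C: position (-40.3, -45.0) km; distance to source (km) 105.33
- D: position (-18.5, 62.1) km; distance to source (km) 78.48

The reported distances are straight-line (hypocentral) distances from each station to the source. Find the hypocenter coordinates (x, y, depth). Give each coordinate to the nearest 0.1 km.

Each station gives a sphere (x−x_i)² + (y−y_i)² + z² = d_i² (stations at z=0).
Subtracting the A sphere from B and C: z² cancels, leaving linear equations in x and y:
66.8 x + 40.0 y = 3475.94
-119.8 x − 23.2 y = -5404.79
Solving: x ≈ 41.807, y ≈ 17.080 km (keep extra digits for the depth step; rounded: 41.8, 17.1).
Then from the A sphere: z² = 59.50² − (x − 19.6)² − (y + 33.4)² with x = 41.807, y = 17.080, so z ≈ 22.335 ≈ 22.3 km.

(41.8, 17.1, 22.3)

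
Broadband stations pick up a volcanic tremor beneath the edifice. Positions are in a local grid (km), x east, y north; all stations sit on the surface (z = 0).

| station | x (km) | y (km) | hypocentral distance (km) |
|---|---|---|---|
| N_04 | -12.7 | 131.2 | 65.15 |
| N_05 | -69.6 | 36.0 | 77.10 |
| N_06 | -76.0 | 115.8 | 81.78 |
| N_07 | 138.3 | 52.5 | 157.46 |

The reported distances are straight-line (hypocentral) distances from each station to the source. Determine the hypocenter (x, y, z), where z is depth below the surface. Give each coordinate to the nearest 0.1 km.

(-13.5, 76.0, 34.6)

Each station gives a sphere (x−x_i)² + (y−y_i)² + z² = d_i² (stations at z=0).
Subtracting the N_04 sphere from N_05 and N_06: z² cancels, leaving linear equations in x and y:
-113.8 x − 190.4 y = -12934.46
-126.6 x − 30.8 y = -632.54
Solving: x ≈ -13.493, y ≈ 75.998 km (keep extra digits for the depth step; rounded: -13.5, 76.0).
Then from the N_04 sphere: z² = 65.15² − (x + 12.7)² − (y − 131.2)² with x = -13.493, y = 75.998, so z ≈ 34.592 ≈ 34.6 km.
Check against N_07 (with the unrounded solution): distance 157.45 ≈ 157.46 km. ✓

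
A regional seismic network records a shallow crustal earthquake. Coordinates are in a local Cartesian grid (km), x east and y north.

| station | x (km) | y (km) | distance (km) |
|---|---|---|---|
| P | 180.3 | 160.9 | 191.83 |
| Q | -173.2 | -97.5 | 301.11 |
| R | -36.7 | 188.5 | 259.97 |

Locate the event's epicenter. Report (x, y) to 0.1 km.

x ≈ 117.9 km, y ≈ -20.5 km

Circle about each station: (x − 180.3)² + (y − 160.9)² = 191.83²; (x + 173.2)² + (y + 97.5)² = 301.11²; (x + 36.7)² + (y − 188.5)² = 259.97².
Subtracting pairs of circle equations eliminates x²+y² and gives linear equations (the radical axes):
-707.0 x − 516.8 y = -72760.89
-434.0 x + 55.2 y = -52303.41
Solving the 2×2 system: x ≈ 117.9, y ≈ -20.5 km.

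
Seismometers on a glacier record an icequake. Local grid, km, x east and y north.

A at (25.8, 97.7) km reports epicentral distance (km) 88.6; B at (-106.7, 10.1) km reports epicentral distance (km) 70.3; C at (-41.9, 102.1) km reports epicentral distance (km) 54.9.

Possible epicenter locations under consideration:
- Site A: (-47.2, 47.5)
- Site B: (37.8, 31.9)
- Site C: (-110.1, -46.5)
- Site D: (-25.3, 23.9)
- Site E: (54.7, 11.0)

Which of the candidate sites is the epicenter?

Site A

For each candidate, compare |candidate − station| to the reported distance:
Site A: residuals A 0.0, B 0.0, C 0.0 → max 0.0 km
Site B: residuals A 21.7, B 75.8, C 51.3 → max 75.8 km
Site C: residuals A 109.5, B 13.6, C 108.6 → max 109.5 km
Site D: residuals A 1.2, B 12.3, C 25.0 → max 25.0 km
Site E: residuals A 2.8, B 91.1, C 77.9 → max 91.1 km
Only Site A has all residuals ≈ 0.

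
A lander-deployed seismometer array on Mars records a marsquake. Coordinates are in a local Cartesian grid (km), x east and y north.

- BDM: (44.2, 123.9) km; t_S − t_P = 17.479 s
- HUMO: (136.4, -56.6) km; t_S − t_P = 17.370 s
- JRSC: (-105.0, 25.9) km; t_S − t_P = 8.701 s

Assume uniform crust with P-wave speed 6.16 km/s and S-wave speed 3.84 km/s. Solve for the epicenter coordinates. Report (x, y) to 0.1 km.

Distance from S−P lag: d = Δt · v_P v_S / (v_P − v_S) = Δt · (6.16·3.84)/(6.16−3.84) ≈ 10.1959·Δt.
So d_BDM = 178.21, d_HUMO = 177.10, d_JRSC = 88.71 km.
Circle about each station: (x − 44.2)² + (y − 123.9)² = 178.21²; (x − 136.4)² + (y + 56.6)² = 177.10²; (x + 105.0)² + (y − 25.9)² = 88.71².
Subtracting the BDM equation from the HUMO and JRSC equations removes the quadratic terms:
184.4 x − 361.0 y = 4898.06
-298.4 x − 196.0 y = 18280.30
Solving the 2×2 system: x ≈ -39.2, y ≈ -33.6 km.
Check against BDM (with the unrounded x, y): √((x − 44.2)²+(y − 123.9)²) = 178.21 ≈ 178.21 km. ✓

(-39.2, -33.6)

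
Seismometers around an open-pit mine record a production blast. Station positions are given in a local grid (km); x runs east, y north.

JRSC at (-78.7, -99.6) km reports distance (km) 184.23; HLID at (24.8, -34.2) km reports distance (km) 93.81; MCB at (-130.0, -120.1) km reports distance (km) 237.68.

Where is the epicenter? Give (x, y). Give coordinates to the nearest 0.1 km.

104.8 km east, -83.2 km north

Circle about each station: (x + 78.7)² + (y + 99.6)² = 184.23²; (x − 24.8)² + (y + 34.2)² = 93.81²; (x + 130.0)² + (y + 120.1)² = 237.68².
Subtracting pairs of circle equations eliminates x²+y² and gives linear equations (the radical axes):
207.0 x + 130.8 y = 10811.21
-102.6 x − 41.0 y = -7340.93
Solving the 2×2 system: x ≈ 104.8, y ≈ -83.2 km.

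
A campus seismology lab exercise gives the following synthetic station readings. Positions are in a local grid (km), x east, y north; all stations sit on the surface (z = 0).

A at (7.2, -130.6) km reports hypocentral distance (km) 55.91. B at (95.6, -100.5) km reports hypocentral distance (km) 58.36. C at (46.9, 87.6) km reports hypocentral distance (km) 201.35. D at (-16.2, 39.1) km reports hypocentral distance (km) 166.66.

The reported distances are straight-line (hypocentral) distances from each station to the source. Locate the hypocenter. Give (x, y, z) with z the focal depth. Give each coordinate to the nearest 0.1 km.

x ≈ 48.3 km, y ≈ -111.1 km, depth ≈ 32.5 km

Each station gives a sphere (x−x_i)² + (y−y_i)² + z² = d_i² (stations at z=0).
Subtracting the A sphere from B and C: z² cancels, leaving linear equations in x and y:
176.8 x + 60.2 y = 1851.45
79.4 x + 436.4 y = -44650.72
Solving: x ≈ 48.303, y ≈ -111.104 km (keep extra digits for the depth step; rounded: 48.3, -111.1).
Then from the A sphere: z² = 55.91² − (x − 7.2)² − (y + 130.6)² with x = 48.303, y = -111.104, so z ≈ 32.502 ≈ 32.5 km.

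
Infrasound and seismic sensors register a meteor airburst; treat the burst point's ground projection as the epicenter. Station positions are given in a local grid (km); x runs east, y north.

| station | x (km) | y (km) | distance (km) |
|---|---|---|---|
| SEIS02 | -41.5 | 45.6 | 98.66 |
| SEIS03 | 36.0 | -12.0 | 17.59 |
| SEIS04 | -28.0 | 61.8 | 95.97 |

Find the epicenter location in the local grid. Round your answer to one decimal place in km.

Circle about each station: (x + 41.5)² + (y − 45.6)² = 98.66²; (x − 36.0)² + (y + 12.0)² = 17.59²; (x + 28.0)² + (y − 61.8)² = 95.97².
Subtracting pairs of circle equations eliminates x²+y² and gives linear equations (the radical axes):
155.0 x − 115.2 y = 7062.78
27.0 x + 32.4 y = 1325.18
Solving the 2×2 system: x ≈ 46.9, y ≈ 1.8 km.

46.9 km east, 1.8 km north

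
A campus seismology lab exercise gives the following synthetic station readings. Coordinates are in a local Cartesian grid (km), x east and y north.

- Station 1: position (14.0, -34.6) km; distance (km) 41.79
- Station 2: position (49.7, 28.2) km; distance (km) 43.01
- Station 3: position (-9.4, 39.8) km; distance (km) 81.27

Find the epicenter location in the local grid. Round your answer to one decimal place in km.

Circle about each station: (x − 14.0)² + (y + 34.6)² = 41.79²; (x − 49.7)² + (y − 28.2)² = 43.01²; (x + 9.4)² + (y − 39.8)² = 81.27².
Subtracting the Station 1 equation from the Station 2 and Station 3 equations removes the quadratic terms:
71.4 x + 125.6 y = 1768.71
-46.8 x + 148.8 y = -4579.17
Solving the 2×2 system: x ≈ 50.8, y ≈ -14.8 km.

(50.8, -14.8)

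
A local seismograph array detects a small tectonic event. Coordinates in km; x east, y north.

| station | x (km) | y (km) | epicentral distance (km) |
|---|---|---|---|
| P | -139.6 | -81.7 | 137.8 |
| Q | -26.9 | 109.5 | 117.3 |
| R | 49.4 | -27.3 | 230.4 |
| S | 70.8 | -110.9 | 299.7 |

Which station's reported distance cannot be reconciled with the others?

Solve using three stations at a time. Using Q, R, S (subtract circle equations pairwise → linear system) gives (x, y) ≈ (-143.6, 98.5).
Distances from that point to each station vs reported:
  P: calculated 180.2 vs reported 137.8 → residual 42.4 km
  Q: calculated 117.2 vs reported 117.3 → residual 0.1 km
  R: calculated 230.4 vs reported 230.4 → residual 0.0 km
  S: calculated 299.7 vs reported 299.7 → residual 0.0 km
Q, R, S are mutually consistent (residuals ≈ 0); P is off by 42.4 km.

P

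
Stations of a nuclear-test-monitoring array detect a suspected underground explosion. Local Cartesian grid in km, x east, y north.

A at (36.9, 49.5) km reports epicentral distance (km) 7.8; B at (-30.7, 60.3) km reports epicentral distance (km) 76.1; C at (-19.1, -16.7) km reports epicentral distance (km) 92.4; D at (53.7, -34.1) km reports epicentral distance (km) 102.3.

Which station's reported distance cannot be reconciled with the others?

D

Solve using three stations at a time. Using A, B, C (subtract circle equations pairwise → linear system) gives (x, y) ≈ (44.7, 50.1).
Distances from that point to each station vs reported:
  A: calculated 7.8 vs reported 7.8 → residual 0.0 km
  B: calculated 76.1 vs reported 76.1 → residual 0.0 km
  C: calculated 92.4 vs reported 92.4 → residual 0.0 km
  D: calculated 84.7 vs reported 102.3 → residual 17.6 km
A, B, C are mutually consistent (residuals ≈ 0); D is off by 17.6 km.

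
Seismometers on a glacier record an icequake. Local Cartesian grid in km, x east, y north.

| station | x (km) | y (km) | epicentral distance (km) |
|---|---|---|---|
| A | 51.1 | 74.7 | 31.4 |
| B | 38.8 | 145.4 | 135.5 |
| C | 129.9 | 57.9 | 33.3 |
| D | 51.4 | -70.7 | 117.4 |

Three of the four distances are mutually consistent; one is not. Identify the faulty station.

A

Solve using three stations at a time. Using B, C, D (subtract circle equations pairwise → linear system) gives (x, y) ≈ (110.8, 30.6).
Distances from that point to each station vs reported:
  A: calculated 74.2 vs reported 31.4 → residual 42.8 km
  B: calculated 135.5 vs reported 135.5 → residual 0.0 km
  C: calculated 33.3 vs reported 33.3 → residual 0.0 km
  D: calculated 117.4 vs reported 117.4 → residual 0.0 km
B, C, D are mutually consistent (residuals ≈ 0); A is off by 42.8 km.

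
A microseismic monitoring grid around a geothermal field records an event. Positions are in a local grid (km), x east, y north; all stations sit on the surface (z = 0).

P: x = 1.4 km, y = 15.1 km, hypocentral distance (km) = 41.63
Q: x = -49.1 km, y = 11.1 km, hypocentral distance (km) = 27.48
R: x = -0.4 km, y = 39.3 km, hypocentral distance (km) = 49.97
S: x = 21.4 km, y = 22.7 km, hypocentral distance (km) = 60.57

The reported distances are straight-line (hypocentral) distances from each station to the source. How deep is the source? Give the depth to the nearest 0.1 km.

Each station gives a sphere (x−x_i)² + (y−y_i)² + z² = d_i² (stations at z=0).
Subtracting the P sphere from Q and R: z² cancels, leaving linear equations in x and y:
-101.0 x − 8.0 y = 3281.96
-3.6 x + 48.4 y = 550.74
Solving: x ≈ -33.200, y ≈ 8.909 km (keep extra digits for the depth step; rounded: -33.2, 8.9).
Then from the P sphere: z² = 41.63² − (x − 1.4)² − (y − 15.1)² with x = -33.200, y = 8.909, so z ≈ 22.306 ≈ 22.3 km.
Check against S (with the unrounded solution): distance 60.57 ≈ 60.57 km. ✓

22.3 km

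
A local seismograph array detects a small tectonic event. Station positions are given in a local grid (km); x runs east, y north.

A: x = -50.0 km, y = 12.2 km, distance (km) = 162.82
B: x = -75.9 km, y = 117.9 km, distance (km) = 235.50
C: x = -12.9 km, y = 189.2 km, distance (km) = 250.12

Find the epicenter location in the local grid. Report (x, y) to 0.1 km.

Circle about each station: (x + 50.0)² + (y − 12.2)² = 162.82²; (x + 75.9)² + (y − 117.9)² = 235.50²; (x + 12.9)² + (y − 189.2)² = 250.12².
Subtracting the A equation from the B and C equations removes the quadratic terms:
-51.8 x + 211.4 y = -11937.52
74.2 x + 354.0 y = -2735.45
Solving the 2×2 system: x ≈ 107.2, y ≈ -30.2 km.
Check against A (with the unrounded x, y): √((x + 50.0)²+(y − 12.2)²) = 162.83 ≈ 162.82 km. ✓

107.2 km east, -30.2 km north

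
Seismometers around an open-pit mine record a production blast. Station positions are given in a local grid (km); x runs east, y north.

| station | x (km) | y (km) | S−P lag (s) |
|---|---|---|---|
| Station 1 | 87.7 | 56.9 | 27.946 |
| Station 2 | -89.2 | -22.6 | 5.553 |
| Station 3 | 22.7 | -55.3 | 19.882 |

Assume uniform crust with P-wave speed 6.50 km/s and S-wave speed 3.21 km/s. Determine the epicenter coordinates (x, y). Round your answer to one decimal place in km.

x ≈ -83.8 km, y ≈ 12.2 km

Distance from S−P lag: d = Δt · v_P v_S / (v_P − v_S) = Δt · (6.50·3.21)/(6.50−3.21) ≈ 6.3419·Δt.
So d_Station 1 = 177.23, d_Station 2 = 35.22, d_Station 3 = 126.09 km.
Circle about each station: (x − 87.7)² + (y − 56.9)² = 177.23²; (x + 89.2)² + (y + 22.6)² = 35.22²; (x − 22.7)² + (y + 55.3)² = 126.09².
Subtracting the Station 1 equation from the Station 2 and Station 3 equations removes the quadratic terms:
-353.8 x − 159.0 y = 27708.52
-130.0 x − 224.4 y = 8156.26
Solving the 2×2 system: x ≈ -83.8, y ≈ 12.2 km.
Check against Station 1 (with the unrounded x, y): √((x − 87.7)²+(y − 56.9)²) = 177.23 ≈ 177.23 km. ✓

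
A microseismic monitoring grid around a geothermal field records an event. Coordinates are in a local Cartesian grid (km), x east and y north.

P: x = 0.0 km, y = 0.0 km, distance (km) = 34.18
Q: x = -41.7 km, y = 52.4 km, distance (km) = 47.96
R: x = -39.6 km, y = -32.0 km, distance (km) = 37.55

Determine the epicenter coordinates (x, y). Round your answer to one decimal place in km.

Circle about each station: x² + y² = 34.18²; (x + 41.7)² + (y − 52.4)² = 47.96²; (x + 39.6)² + (y + 32.0)² = 37.55².
Subtracting the P equation from the Q and R equations removes the quadratic terms:
-83.4 x + 104.8 y = 3352.76
-79.2 x − 64.0 y = 2350.43
Solving the 2×2 system: x ≈ -33.8, y ≈ 5.1 km.

x ≈ -33.8 km, y ≈ 5.1 km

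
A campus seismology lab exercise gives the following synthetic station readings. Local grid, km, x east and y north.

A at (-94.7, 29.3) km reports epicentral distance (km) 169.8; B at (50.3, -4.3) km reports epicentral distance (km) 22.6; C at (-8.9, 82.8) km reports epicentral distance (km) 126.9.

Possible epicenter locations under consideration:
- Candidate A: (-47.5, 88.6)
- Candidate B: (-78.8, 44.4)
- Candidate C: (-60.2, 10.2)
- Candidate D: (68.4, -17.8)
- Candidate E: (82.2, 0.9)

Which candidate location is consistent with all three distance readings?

Candidate D

For each candidate, compare |candidate − station| to the reported distance:
Candidate A: residuals A 94.0, B 112.3, C 87.9 → max 112.3 km
Candidate B: residuals A 147.9, B 115.4, C 47.1 → max 147.9 km
Candidate C: residuals A 130.4, B 88.8, C 38.0 → max 130.4 km
Candidate D: residuals A 0.0, B 0.0, C 0.0 → max 0.0 km
Candidate E: residuals A 9.4, B 9.7, C 4.4 → max 9.7 km
Only Candidate D has all residuals ≈ 0.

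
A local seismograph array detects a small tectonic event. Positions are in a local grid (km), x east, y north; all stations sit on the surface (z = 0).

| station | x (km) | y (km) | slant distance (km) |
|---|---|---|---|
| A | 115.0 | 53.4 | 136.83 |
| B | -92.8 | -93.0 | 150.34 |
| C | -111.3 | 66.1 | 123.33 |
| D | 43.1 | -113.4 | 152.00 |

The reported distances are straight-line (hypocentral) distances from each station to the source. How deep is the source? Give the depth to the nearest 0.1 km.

depth ≈ 50.0 km

Each station gives a sphere (x−x_i)² + (y−y_i)² + z² = d_i² (stations at z=0).
Subtracting the A sphere from B and C: z² cancels, leaving linear equations in x and y:
-415.6 x − 292.8 y = -2695.39
-452.6 x + 25.4 y = 4192.50
Solving: x ≈ -8.101, y ≈ 20.704 km (keep extra digits for the depth step; rounded: -8.1, 20.7).
Then from the A sphere: z² = 136.83² − (x − 115.0)² − (y − 53.4)² with x = -8.101, y = 20.704, so z ≈ 49.996 ≈ 50.0 km.
Check against D (with the unrounded solution): distance 152.00 ≈ 152.00 km. ✓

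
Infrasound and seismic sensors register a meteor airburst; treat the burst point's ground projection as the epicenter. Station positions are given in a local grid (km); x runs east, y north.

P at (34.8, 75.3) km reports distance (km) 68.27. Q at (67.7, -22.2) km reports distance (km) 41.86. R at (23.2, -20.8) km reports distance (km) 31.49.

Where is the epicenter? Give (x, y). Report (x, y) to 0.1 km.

Circle about each station: (x − 34.8)² + (y − 75.3)² = 68.27²; (x − 67.7)² + (y + 22.2)² = 41.86²; (x − 23.2)² + (y + 20.8)² = 31.49².
Subtracting the P equation from the Q and R equations removes the quadratic terms:
65.8 x − 195.0 y = 1103.53
-23.2 x − 192.2 y = -2241.08
Solving the 2×2 system: x ≈ 37.8, y ≈ 7.1 km.
Check against P (with the unrounded x, y): √((x − 34.8)²+(y − 75.3)²) = 68.27 ≈ 68.27 km. ✓

37.8 km east, 7.1 km north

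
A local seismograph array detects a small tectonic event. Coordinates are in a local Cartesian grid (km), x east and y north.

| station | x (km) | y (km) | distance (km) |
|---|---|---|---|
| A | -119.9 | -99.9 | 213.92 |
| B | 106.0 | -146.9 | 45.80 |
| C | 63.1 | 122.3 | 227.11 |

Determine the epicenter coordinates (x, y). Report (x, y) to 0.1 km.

x ≈ 94.0 km, y ≈ -102.7 km

Circle about each station: (x + 119.9)² + (y + 99.9)² = 213.92²; (x − 106.0)² + (y + 146.9)² = 45.80²; (x − 63.1)² + (y − 122.3)² = 227.11².
Subtracting pairs of circle equations eliminates x²+y² and gives linear equations (the radical axes):
451.8 x − 94.0 y = 52123.72
366.0 x + 444.4 y = -11234.31
Solving the 2×2 system: x ≈ 94.0, y ≈ -102.7 km.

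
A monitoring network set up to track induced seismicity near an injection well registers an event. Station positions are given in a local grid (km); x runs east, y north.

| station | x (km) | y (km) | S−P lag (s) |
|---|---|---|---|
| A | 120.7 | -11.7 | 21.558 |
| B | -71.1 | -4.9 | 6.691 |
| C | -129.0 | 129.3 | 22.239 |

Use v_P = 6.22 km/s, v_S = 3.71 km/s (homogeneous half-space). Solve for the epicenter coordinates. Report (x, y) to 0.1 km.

(-69.8, -66.4)

Distance from S−P lag: d = Δt · v_P v_S / (v_P − v_S) = Δt · (6.22·3.71)/(6.22−3.71) ≈ 9.1937·Δt.
So d_A = 198.20, d_B = 61.52, d_C = 204.46 km.
Circle about each station: (x − 120.7)² + (y + 11.7)² = 198.20²; (x + 71.1)² + (y + 4.9)² = 61.52²; (x + 129.0)² + (y − 129.3)² = 204.46².
Subtracting pairs of circle equations eliminates x²+y² and gives linear equations (the radical axes):
-383.6 x + 13.6 y = 25872.37
-499.4 x + 282.0 y = 16133.46
Solving the 2×2 system: x ≈ -69.8, y ≈ -66.4 km.
Check against A (with the unrounded x, y): √((x − 120.7)²+(y + 11.7)²) = 198.20 ≈ 198.20 km. ✓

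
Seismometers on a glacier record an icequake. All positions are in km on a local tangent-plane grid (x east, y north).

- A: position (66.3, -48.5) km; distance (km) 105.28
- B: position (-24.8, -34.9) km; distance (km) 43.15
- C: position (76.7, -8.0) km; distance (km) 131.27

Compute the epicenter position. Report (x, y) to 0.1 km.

Circle about each station: (x − 66.3)² + (y + 48.5)² = 105.28²; (x + 24.8)² + (y + 34.9)² = 43.15²; (x − 76.7)² + (y + 8.0)² = 131.27².
Subtracting the A equation from the B and C equations removes the quadratic terms:
-182.2 x + 27.2 y = 4307.07
20.8 x + 81.0 y = -6948.98
Solving the 2×2 system: x ≈ -35.1, y ≈ -76.8 km.

-35.1 km east, -76.8 km north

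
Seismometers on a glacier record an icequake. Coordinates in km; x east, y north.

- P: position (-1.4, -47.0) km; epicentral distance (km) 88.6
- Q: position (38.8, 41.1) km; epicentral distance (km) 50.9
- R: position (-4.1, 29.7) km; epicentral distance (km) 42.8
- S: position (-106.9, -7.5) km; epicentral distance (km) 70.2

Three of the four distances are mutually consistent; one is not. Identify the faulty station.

Solve using three stations at a time. Using P, R, S (subtract circle equations pairwise → linear system) gives (x, y) ≈ (-46.9, 29.0).
Distances from that point to each station vs reported:
  P: calculated 88.6 vs reported 88.6 → residual 0.0 km
  Q: calculated 86.6 vs reported 50.9 → residual 35.7 km
  R: calculated 42.8 vs reported 42.8 → residual 0.0 km
  S: calculated 70.2 vs reported 70.2 → residual 0.0 km
P, R, S are mutually consistent (residuals ≈ 0); Q is off by 35.7 km.

Q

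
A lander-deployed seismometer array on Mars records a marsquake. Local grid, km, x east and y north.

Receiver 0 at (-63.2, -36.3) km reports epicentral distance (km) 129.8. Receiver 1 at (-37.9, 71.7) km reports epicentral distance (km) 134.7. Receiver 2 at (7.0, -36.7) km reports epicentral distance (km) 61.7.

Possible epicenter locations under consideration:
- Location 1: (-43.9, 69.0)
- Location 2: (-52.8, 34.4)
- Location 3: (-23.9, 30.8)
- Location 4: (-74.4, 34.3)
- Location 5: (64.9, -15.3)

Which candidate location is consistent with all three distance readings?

Location 5

For each candidate, compare |candidate − station| to the reported distance:
Location 1: residuals Receiver 0 22.7, Receiver 1 128.1, Receiver 2 55.6 → max 128.1 km
Location 2: residuals Receiver 0 58.3, Receiver 1 94.5, Receiver 2 31.2 → max 94.5 km
Location 3: residuals Receiver 0 52.0, Receiver 1 91.5, Receiver 2 12.5 → max 91.5 km
Location 4: residuals Receiver 0 58.3, Receiver 1 82.4, Receiver 2 46.3 → max 82.4 km
Location 5: residuals Receiver 0 0.0, Receiver 1 0.0, Receiver 2 0.0 → max 0.0 km
Only Location 5 has all residuals ≈ 0.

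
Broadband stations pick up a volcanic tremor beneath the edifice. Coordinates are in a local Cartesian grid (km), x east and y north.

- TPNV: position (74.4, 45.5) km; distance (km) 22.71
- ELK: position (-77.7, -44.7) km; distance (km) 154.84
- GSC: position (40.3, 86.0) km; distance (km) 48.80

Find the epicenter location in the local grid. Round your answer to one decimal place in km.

(52.7, 38.8)

Circle about each station: (x − 74.4)² + (y − 45.5)² = 22.71²; (x + 77.7)² + (y + 44.7)² = 154.84²; (x − 40.3)² + (y − 86.0)² = 48.80².
Subtracting the TPNV equation from the ELK and GSC equations removes the quadratic terms:
-304.2 x − 180.4 y = -23029.91
-68.2 x + 81.0 y = -451.22
Solving the 2×2 system: x ≈ 52.7, y ≈ 38.8 km.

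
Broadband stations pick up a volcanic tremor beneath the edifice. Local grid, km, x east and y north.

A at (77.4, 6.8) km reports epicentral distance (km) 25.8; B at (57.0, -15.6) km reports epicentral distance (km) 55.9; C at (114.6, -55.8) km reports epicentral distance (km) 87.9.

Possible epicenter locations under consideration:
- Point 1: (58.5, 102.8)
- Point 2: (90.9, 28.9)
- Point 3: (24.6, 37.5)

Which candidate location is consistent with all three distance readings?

For each candidate, compare |candidate − station| to the reported distance:
Point 1: residuals A 72.0, B 62.5, C 80.3 → max 80.3 km
Point 2: residuals A 0.1, B 0.0, C 0.1 → max 0.1 km
Point 3: residuals A 35.3, B 6.3, C 41.7 → max 41.7 km
Only Point 2 has all residuals ≈ 0.

Point 2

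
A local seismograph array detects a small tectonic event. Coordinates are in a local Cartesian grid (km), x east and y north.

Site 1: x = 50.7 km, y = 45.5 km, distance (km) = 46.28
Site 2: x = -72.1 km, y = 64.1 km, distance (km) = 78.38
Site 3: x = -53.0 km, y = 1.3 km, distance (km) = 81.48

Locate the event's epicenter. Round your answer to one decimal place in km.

6.0 km east, 57.5 km north

Circle about each station: (x − 50.7)² + (y − 45.5)² = 46.28²; (x + 72.1)² + (y − 64.1)² = 78.38²; (x + 53.0)² + (y − 1.3)² = 81.48².
Subtracting the Site 1 equation from the Site 2 and Site 3 equations removes the quadratic terms:
-245.6 x + 37.2 y = 664.89
-207.4 x − 88.4 y = -6327.20
Solving the 2×2 system: x ≈ 6.0, y ≈ 57.5 km.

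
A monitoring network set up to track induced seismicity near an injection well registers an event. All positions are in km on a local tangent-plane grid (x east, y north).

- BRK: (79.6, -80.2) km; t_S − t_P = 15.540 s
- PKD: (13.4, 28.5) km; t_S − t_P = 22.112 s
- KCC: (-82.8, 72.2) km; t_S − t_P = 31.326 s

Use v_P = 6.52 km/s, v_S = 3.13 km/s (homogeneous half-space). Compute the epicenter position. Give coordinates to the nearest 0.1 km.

Distance from S−P lag: d = Δt · v_P v_S / (v_P − v_S) = Δt · (6.52·3.13)/(6.52−3.13) ≈ 6.0199·Δt.
So d_BRK = 93.55, d_PKD = 133.11, d_KCC = 188.58 km.
Circle about each station: (x − 79.6)² + (y + 80.2)² = 93.55²; (x − 13.4)² + (y − 28.5)² = 133.11²; (x + 82.8)² + (y − 72.2)² = 188.58².
Subtracting the BRK equation from the PKD and KCC equations removes the quadratic terms:
-132.4 x + 217.4 y = -20743.06
-324.8 x + 304.8 y = -27510.33
Solving the 2×2 system: x ≈ -11.3, y ≈ -102.3 km.
Check against BRK (with the unrounded x, y): √((x − 79.6)²+(y + 80.2)²) = 93.54 ≈ 93.55 km. ✓

(-11.3, -102.3)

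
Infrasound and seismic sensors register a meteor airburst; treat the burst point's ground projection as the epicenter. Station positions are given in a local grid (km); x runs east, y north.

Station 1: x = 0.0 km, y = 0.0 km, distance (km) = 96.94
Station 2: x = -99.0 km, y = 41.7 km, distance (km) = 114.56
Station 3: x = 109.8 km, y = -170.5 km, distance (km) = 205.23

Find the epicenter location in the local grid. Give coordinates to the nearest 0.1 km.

(-68.4, -68.7)

Circle about each station: x² + y² = 96.94²; (x + 99.0)² + (y − 41.7)² = 114.56²; (x − 109.8)² + (y + 170.5)² = 205.23².
Subtracting pairs of circle equations eliminates x²+y² and gives linear equations (the radical axes):
-198.0 x + 83.4 y = 7813.26
219.6 x − 341.0 y = 8404.30
Solving the 2×2 system: x ≈ -68.4, y ≈ -68.7 km.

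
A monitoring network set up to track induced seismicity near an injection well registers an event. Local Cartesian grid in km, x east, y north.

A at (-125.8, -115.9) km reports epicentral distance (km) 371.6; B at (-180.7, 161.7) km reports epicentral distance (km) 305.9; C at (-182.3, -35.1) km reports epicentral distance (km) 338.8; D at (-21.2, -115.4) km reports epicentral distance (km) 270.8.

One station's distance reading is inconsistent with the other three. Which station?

A

Solve using three stations at a time. Using B, C, D (subtract circle equations pairwise → linear system) gives (x, y) ≈ (121.6, 114.7).
Distances from that point to each station vs reported:
  A: calculated 338.2 vs reported 371.6 → residual 33.4 km
  B: calculated 305.9 vs reported 305.9 → residual 0.0 km
  C: calculated 338.8 vs reported 338.8 → residual 0.0 km
  D: calculated 270.8 vs reported 270.8 → residual 0.0 km
B, C, D are mutually consistent (residuals ≈ 0); A is off by 33.4 km.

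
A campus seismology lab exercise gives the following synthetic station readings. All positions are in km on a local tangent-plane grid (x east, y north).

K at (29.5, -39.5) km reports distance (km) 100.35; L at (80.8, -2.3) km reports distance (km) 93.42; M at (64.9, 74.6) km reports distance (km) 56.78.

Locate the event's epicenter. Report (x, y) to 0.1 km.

10.3 km east, 59.0 km north

Circle about each station: (x − 29.5)² + (y + 39.5)² = 100.35²; (x − 80.8)² + (y + 2.3)² = 93.42²; (x − 64.9)² + (y − 74.6)² = 56.78².
Subtracting the K equation from the L and M equations removes the quadratic terms:
102.6 x + 74.4 y = 5446.26
70.8 x + 228.2 y = 14192.82
Solving the 2×2 system: x ≈ 10.3, y ≈ 59.0 km.
Check against K (with the unrounded x, y): √((x − 29.5)²+(y + 39.5)²) = 100.35 ≈ 100.35 km. ✓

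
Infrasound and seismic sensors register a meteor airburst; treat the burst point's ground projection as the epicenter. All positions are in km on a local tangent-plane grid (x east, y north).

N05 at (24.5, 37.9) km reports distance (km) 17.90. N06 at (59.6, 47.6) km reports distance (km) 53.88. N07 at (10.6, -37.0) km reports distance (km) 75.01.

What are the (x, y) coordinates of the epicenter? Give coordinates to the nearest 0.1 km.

x ≈ 6.6 km, y ≈ 37.9 km

Circle about each station: (x − 24.5)² + (y − 37.9)² = 17.90²; (x − 59.6)² + (y − 47.6)² = 53.88²; (x − 10.6)² + (y + 37.0)² = 75.01².
Subtracting the N05 equation from the N06 and N07 equations removes the quadratic terms:
70.2 x + 19.4 y = 1198.62
-27.8 x − 149.8 y = -5861.39
Solving the 2×2 system: x ≈ 6.6, y ≈ 37.9 km.
Check against N05 (with the unrounded x, y): √((x − 24.5)²+(y − 37.9)²) = 17.90 ≈ 17.90 km. ✓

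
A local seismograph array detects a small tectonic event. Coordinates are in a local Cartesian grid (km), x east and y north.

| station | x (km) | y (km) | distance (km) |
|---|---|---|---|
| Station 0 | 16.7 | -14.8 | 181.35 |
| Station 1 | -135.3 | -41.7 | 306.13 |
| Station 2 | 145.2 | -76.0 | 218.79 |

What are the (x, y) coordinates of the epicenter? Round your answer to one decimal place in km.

Circle about each station: (x − 16.7)² + (y + 14.8)² = 181.35²; (x + 135.3)² + (y + 41.7)² = 306.13²; (x − 145.2)² + (y + 76.0)² = 218.79².
Subtracting pairs of circle equations eliminates x²+y² and gives linear equations (the radical axes):
-304.0 x − 53.8 y = -41280.70
257.0 x − 122.4 y = 11379.87
Solving the 2×2 system: x ≈ 111.0, y ≈ 140.1 km.

x ≈ 111.0 km, y ≈ 140.1 km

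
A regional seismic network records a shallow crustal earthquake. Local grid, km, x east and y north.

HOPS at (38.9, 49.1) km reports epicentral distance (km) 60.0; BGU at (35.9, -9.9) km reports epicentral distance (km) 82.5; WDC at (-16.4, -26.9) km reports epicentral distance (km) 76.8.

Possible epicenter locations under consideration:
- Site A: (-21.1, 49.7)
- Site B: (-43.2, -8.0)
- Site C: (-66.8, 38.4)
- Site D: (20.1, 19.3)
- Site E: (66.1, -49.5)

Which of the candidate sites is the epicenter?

Site A

For each candidate, compare |candidate − station| to the reported distance:
Site A: residuals HOPS 0.0, BGU 0.0, WDC 0.1 → max 0.1 km
Site B: residuals HOPS 40.0, BGU 3.4, WDC 44.0 → max 44.0 km
Site C: residuals HOPS 46.2, BGU 31.0, WDC 5.7 → max 46.2 km
Site D: residuals HOPS 24.8, BGU 49.3, WDC 17.9 → max 49.3 km
Site E: residuals HOPS 42.3, BGU 32.7, WDC 8.7 → max 42.3 km
Only Site A has all residuals ≈ 0.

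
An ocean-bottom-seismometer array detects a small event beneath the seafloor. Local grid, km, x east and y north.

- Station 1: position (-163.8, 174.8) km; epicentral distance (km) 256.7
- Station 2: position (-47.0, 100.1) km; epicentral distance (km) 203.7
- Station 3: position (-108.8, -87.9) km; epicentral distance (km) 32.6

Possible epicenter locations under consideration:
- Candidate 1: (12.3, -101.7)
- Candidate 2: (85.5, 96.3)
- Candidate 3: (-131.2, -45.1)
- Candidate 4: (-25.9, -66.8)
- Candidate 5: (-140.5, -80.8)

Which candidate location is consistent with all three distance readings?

For each candidate, compare |candidate − station| to the reported distance:
Candidate 1: residuals Station 1 71.1, Station 2 6.6, Station 3 89.3 → max 89.3 km
Candidate 2: residuals Station 1 4.7, Station 2 71.1, Station 3 235.1 → max 235.1 km
Candidate 3: residuals Station 1 34.4, Station 2 35.9, Station 3 15.7 → max 35.9 km
Candidate 4: residuals Station 1 21.5, Station 2 35.5, Station 3 52.9 → max 52.9 km
Candidate 5: residuals Station 1 0.0, Station 2 0.1, Station 3 0.1 → max 0.1 km
Only Candidate 5 has all residuals ≈ 0.

Candidate 5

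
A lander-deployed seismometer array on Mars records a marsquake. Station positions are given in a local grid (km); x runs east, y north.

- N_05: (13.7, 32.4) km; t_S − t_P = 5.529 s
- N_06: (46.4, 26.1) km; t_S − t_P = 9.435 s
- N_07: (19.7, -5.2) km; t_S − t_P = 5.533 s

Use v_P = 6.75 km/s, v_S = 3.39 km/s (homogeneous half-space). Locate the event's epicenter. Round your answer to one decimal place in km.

x ≈ -15.4 km, y ≈ 8.5 km

Distance from S−P lag: d = Δt · v_P v_S / (v_P − v_S) = Δt · (6.75·3.39)/(6.75−3.39) ≈ 6.8103·Δt.
So d_N_05 = 37.65, d_N_06 = 64.25, d_N_07 = 37.68 km.
Circle about each station: (x − 13.7)² + (y − 32.4)² = 37.65²; (x − 46.4)² + (y − 26.1)² = 64.25²; (x − 19.7)² + (y + 5.2)² = 37.68².
Subtracting the N_05 equation from the N_06 and N_07 equations removes the quadratic terms:
65.4 x − 12.6 y = -1113.82
12.0 x − 75.2 y = -824.58
Solving the 2×2 system: x ≈ -15.4, y ≈ 8.5 km.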